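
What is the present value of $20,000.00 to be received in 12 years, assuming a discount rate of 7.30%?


Present value formula: PV = FV / (1 + r)^t
PV = $20,000.00 / (1 + 0.073)^12
PV = $20,000.00 / 2.329146
PV = $8,586.84

PV = FV / (1 + r)^t = $8,586.84


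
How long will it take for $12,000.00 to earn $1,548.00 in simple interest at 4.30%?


Rearrange the simple interest formula for t:
I = P × r × t  ⇒  t = I / (P × r)
t = $1,548.00 / ($12,000.00 × 0.043)
t = 3

t = I/(P×r) = 3 years


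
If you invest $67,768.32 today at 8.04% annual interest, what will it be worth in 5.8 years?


Future value formula: FV = PV × (1 + r)^t
FV = $67,768.32 × (1 + 0.0804)^5.8
FV = $67,768.32 × 1.5659956
FV = $106,124.89

FV = PV × (1 + r)^t = $106,124.89


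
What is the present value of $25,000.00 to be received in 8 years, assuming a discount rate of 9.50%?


Present value formula: PV = FV / (1 + r)^t
PV = $25,000.00 / (1 + 0.095)^8
PV = $25,000.00 / 2.066869
PV = $12,095.59

PV = FV / (1 + r)^t = $12,095.59


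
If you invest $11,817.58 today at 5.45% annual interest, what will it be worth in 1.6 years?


Future value formula: FV = PV × (1 + r)^t
FV = $11,817.58 × (1 + 0.0545)^1.6
FV = $11,817.58 × 1.0886156
FV = $12,864.80

FV = PV × (1 + r)^t = $12,864.80


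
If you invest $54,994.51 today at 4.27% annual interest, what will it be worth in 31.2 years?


Future value formula: FV = PV × (1 + r)^t
FV = $54,994.51 × (1 + 0.0427)^31.2
FV = $54,994.51 × 3.68614534
FV = $202,717.76

FV = PV × (1 + r)^t = $202,717.76


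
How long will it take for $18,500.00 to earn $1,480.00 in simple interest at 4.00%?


Rearrange the simple interest formula for t:
I = P × r × t  ⇒  t = I / (P × r)
t = $1,480.00 / ($18,500.00 × 0.04)
t = 2

t = I/(P×r) = 2 years


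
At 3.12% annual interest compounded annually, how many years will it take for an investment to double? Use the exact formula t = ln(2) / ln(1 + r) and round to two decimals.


Doubling condition: (1 + r)^t = 2
Take ln of both sides: t × ln(1 + r) = ln(2)
t = ln(2) / ln(1 + r)
t = 0.693147 / 0.030723
t = 22.56

t = ln(2) / ln(1 + r) = 22.56 years


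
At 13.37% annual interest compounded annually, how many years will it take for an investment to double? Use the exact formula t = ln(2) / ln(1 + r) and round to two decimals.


Doubling condition: (1 + r)^t = 2
Take ln of both sides: t × ln(1 + r) = ln(2)
t = ln(2) / ln(1 + r)
t = 0.693147 / 0.125487
t = 5.52

t = ln(2) / ln(1 + r) = 5.52 years


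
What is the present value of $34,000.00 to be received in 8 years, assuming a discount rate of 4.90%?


Present value formula: PV = FV / (1 + r)^t
PV = $34,000.00 / (1 + 0.049)^8
PV = $34,000.00 / 1.466236
PV = $23,188.63

PV = FV / (1 + r)^t = $23,188.63


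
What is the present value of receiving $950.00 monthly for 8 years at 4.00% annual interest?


Present value of an ordinary annuity: PV = PMT × (1 − (1 + r)^(−n)) / r
Monthly rate r = 0.04/12 ≈ 0.00333333, n = 96
PV = $950.00 × (1 − (1 + 0.04/12)^(−96)) / (0.04/12)
PV = $950.00 × 82.039332
PV = $77,937.37

PV = PMT × (1-(1+r)^(-n))/r = $77,937.37


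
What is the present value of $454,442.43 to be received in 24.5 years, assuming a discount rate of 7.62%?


Present value formula: PV = FV / (1 + r)^t
PV = $454,442.43 / (1 + 0.0762)^24.5
PV = $454,442.43 / 6.044748
PV = $75,179.71

PV = FV / (1 + r)^t = $75,179.71


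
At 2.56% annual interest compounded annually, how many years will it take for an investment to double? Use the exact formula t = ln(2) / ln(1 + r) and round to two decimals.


Doubling condition: (1 + r)^t = 2
Take ln of both sides: t × ln(1 + r) = ln(2)
t = ln(2) / ln(1 + r)
t = 0.693147 / 0.025278
t = 27.42

t = ln(2) / ln(1 + r) = 27.42 years


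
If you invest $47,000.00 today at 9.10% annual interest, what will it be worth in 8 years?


Future value formula: FV = PV × (1 + r)^t
FV = $47,000.00 × (1 + 0.091)^8
FV = $47,000.00 × 2.007234
FV = $94,340.00

FV = PV × (1 + r)^t = $94,340.00


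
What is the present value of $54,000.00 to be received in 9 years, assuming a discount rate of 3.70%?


Present value formula: PV = FV / (1 + r)^t
PV = $54,000.00 / (1 + 0.037)^9
PV = $54,000.00 / 1.386784
PV = $38,939.01

PV = FV / (1 + r)^t = $38,939.01


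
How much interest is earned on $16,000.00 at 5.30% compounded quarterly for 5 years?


Compound interest earned = final amount − principal.
A = P(1 + r/n)^(nt) = $16,000.00 × (1 + 0.053/4)^(4 × 5) = $20,818.63
Interest = A − P = $20,818.63 − $16,000.00 = $4,818.63

Interest = A - P = $4,818.63


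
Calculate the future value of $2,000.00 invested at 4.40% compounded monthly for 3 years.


Compound interest formula: A = P(1 + r/n)^(nt)
A = $2,000.00 × (1 + 0.044/12)^(12 × 3)
Growth factor: (1 + 0.044/12)^36 = 1.140833
A = $2,000.00 × 1.140833
A = $2,281.67

A = P(1 + r/n)^(nt) = $2,281.67


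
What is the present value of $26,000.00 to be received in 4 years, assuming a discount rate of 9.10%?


Present value formula: PV = FV / (1 + r)^t
PV = $26,000.00 / (1 + 0.091)^4
PV = $26,000.00 / 1.416769
PV = $18,351.62

PV = FV / (1 + r)^t = $18,351.62


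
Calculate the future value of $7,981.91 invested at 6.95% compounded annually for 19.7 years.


Compound interest formula: A = P(1 + r/n)^(nt)
A = $7,981.91 × (1 + 0.0695/1)^(1 × 19.7)
Growth factor: (1 + 0.0695/1)^19.7 = 3.757176
A = $7,981.91 × 3.757176
A = $29,989.44

A = P(1 + r/n)^(nt) = $29,989.44


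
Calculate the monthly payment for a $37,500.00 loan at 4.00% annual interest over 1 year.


Loan payment formula: PMT = PV × r / (1 − (1 + r)^(−n))
Monthly rate r = 0.04/12 ≈ 0.00333333, n = 12 months
Denominator: 1 − (1 + 0.04/12)^(−12) = 0.03914665
PMT = $37,500.00 × (0.04/12) / 0.03914665
PMT = $3,193.12 per month

PMT = PV × r / (1-(1+r)^(-n)) = $3,193.12/month


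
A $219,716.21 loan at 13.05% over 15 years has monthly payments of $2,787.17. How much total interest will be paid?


Total paid over the life of the loan = PMT × n.
Total paid = $2,787.17 × 180 = $501,690.60
Total interest = total paid − principal = $501,690.60 − $219,716.21 = $281,974.39

Total interest = (PMT × n) - PV = $281,974.39


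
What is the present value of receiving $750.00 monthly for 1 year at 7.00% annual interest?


Present value of an ordinary annuity: PV = PMT × (1 − (1 + r)^(−n)) / r
Monthly rate r = 0.07/12 ≈ 0.00583333, n = 12
PV = $750.00 × (1 − (1 + 0.07/12)^(−12)) / (0.07/12)
PV = $750.00 × 11.557120
PV = $8,667.84

PV = PMT × (1-(1+r)^(-n))/r = $8,667.84


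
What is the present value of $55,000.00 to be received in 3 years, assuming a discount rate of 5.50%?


Present value formula: PV = FV / (1 + r)^t
PV = $55,000.00 / (1 + 0.055)^3
PV = $55,000.00 / 1.1742414
PV = $46,838.75

PV = FV / (1 + r)^t = $46,838.75


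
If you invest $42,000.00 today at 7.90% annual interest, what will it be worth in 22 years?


Future value formula: FV = PV × (1 + r)^t
FV = $42,000.00 × (1 + 0.079)^22
FV = $42,000.00 × 5.3268661
FV = $223,728.38

FV = PV × (1 + r)^t = $223,728.38


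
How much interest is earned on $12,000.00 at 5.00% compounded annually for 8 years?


Compound interest earned = final amount − principal.
A = P(1 + r/n)^(nt) = $12,000.00 × (1 + 0.05/1)^(1 × 8) = $17,729.47
Interest = A − P = $17,729.47 − $12,000.00 = $5,729.47

Interest = A - P = $5,729.47


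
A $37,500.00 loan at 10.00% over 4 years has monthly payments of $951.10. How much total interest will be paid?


Total paid over the life of the loan = PMT × n.
Total paid = $951.10 × 48 = $45,652.80
Total interest = total paid − principal = $45,652.80 − $37,500.00 = $8,152.80

Total interest = (PMT × n) - PV = $8,152.80


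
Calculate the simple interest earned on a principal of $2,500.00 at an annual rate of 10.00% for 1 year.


Simple interest formula: I = P × r × t
I = $2,500.00 × 0.1 × 1
I = $250.00

I = P × r × t = $250.00


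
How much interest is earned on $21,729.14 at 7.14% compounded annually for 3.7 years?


Compound interest earned = final amount − principal.
A = P(1 + r/n)^(nt) = $21,729.14 × (1 + 0.0714/1)^(1 × 3.7) = $28,045.53
Interest = A − P = $28,045.53 − $21,729.14 = $6,316.39

Interest = A - P = $6,316.39


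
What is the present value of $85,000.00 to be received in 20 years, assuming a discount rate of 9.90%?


Present value formula: PV = FV / (1 + r)^t
PV = $85,000.00 / (1 + 0.099)^20
PV = $85,000.00 / 6.606232
PV = $12,866.64

PV = FV / (1 + r)^t = $12,866.64


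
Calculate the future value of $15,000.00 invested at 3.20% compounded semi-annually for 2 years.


Compound interest formula: A = P(1 + r/n)^(nt)
A = $15,000.00 × (1 + 0.032/2)^(2 × 2)
Growth factor: (1 + 0.032/2)^4 = 1.0655524
A = $15,000.00 × 1.0655524
A = $15,983.29

A = P(1 + r/n)^(nt) = $15,983.29


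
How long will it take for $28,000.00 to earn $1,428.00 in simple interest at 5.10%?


Rearrange the simple interest formula for t:
I = P × r × t  ⇒  t = I / (P × r)
t = $1,428.00 / ($28,000.00 × 0.051)
t = 1

t = I/(P×r) = 1 year


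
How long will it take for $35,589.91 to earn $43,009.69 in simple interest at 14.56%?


Rearrange the simple interest formula for t:
I = P × r × t  ⇒  t = I / (P × r)
t = $43,009.69 / ($35,589.91 × 0.1456)
t = 8.3

t = I/(P×r) = 8.3 years


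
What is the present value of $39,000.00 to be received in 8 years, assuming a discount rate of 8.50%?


Present value formula: PV = FV / (1 + r)^t
PV = $39,000.00 / (1 + 0.085)^8
PV = $39,000.00 / 1.920604
PV = $20,306.11

PV = FV / (1 + r)^t = $20,306.11


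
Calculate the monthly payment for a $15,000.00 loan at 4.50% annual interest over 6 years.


Loan payment formula: PMT = PV × r / (1 − (1 + r)^(−n))
Monthly rate r = 0.045/12 = 0.00375, n = 72 months
Denominator: 1 − (1 + 0.045/12)^(−72) = 0.236235
PMT = $15,000.00 × (0.045/12) / 0.236235
PMT = $238.11 per month

PMT = PV × r / (1-(1+r)^(-n)) = $238.11/month


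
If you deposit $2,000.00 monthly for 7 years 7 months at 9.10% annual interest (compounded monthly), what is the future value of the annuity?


Future value of an ordinary annuity: FV = PMT × ((1 + r)^n − 1) / r
Monthly rate r = 0.091/12 ≈ 0.00758333, n = 91
FV = $2,000.00 × ((1 + 0.091/12)^91 − 1) / (0.091/12)
FV = $2,000.00 × 130.377697
FV = $260,755.39

FV = PMT × ((1+r)^n - 1)/r = $260,755.39


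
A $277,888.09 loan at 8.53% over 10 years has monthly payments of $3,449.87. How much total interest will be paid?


Total paid over the life of the loan = PMT × n.
Total paid = $3,449.87 × 120 = $413,984.40
Total interest = total paid − principal = $413,984.40 − $277,888.09 = $136,096.31

Total interest = (PMT × n) - PV = $136,096.31


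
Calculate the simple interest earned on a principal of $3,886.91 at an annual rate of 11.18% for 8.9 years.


Simple interest formula: I = P × r × t
I = $3,886.91 × 0.1118 × 8.9
I = $3,867.55

I = P × r × t = $3,867.55


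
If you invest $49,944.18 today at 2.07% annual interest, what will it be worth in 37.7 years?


Future value formula: FV = PV × (1 + r)^t
FV = $49,944.18 × (1 + 0.0207)^37.7
FV = $49,944.18 × 2.16500512
FV = $108,129.41

FV = PV × (1 + r)^t = $108,129.41


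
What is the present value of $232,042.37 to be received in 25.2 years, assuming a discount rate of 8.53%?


Present value formula: PV = FV / (1 + r)^t
PV = $232,042.37 / (1 + 0.0853)^25.2
PV = $232,042.37 / 7.867831
PV = $29,492.55

PV = FV / (1 + r)^t = $29,492.55


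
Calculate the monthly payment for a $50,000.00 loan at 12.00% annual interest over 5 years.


Loan payment formula: PMT = PV × r / (1 − (1 + r)^(−n))
Monthly rate r = 0.12/12 = 0.01, n = 60 months
Denominator: 1 − (1 + 0.12/12)^(−60) = 0.449550
PMT = $50,000.00 × (0.12/12) / 0.449550
PMT = $1,112.22 per month

PMT = PV × r / (1-(1+r)^(-n)) = $1,112.22/month


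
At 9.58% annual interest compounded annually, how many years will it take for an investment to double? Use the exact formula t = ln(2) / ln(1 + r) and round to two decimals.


Doubling condition: (1 + r)^t = 2
Take ln of both sides: t × ln(1 + r) = ln(2)
t = ln(2) / ln(1 + r)
t = 0.693147 / 0.091485
t = 7.58

t = ln(2) / ln(1 + r) = 7.58 years


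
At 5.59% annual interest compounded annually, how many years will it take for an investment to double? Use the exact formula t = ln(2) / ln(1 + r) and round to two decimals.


Doubling condition: (1 + r)^t = 2
Take ln of both sides: t × ln(1 + r) = ln(2)
t = ln(2) / ln(1 + r)
t = 0.693147 / 0.054393
t = 12.74

t = ln(2) / ln(1 + r) = 12.74 years


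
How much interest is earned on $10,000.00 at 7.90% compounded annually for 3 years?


Compound interest earned = final amount − principal.
A = P(1 + r/n)^(nt) = $10,000.00 × (1 + 0.079/1)^(1 × 3) = $12,562.16
Interest = A − P = $12,562.16 − $10,000.00 = $2,562.16

Interest = A - P = $2,562.16


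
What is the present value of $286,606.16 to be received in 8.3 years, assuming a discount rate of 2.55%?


Present value formula: PV = FV / (1 + r)^t
PV = $286,606.16 / (1 + 0.0255)^8.3
PV = $286,606.16 / 1.23244066
PV = $232,551.69

PV = FV / (1 + r)^t = $232,551.69


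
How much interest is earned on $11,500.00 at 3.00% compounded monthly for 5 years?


Compound interest earned = final amount − principal.
A = P(1 + r/n)^(nt) = $11,500.00 × (1 + 0.03/12)^(12 × 5) = $13,358.59
Interest = A − P = $13,358.59 − $11,500.00 = $1,858.59

Interest = A - P = $1,858.59


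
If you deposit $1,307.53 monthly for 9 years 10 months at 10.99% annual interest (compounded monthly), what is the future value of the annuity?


Future value of an ordinary annuity: FV = PMT × ((1 + r)^n − 1) / r
Monthly rate r = 0.1099/12 ≈ 0.00915833, n = 118
FV = $1,307.53 × ((1 + 0.1099/12)^118 − 1) / (0.1099/12)
FV = $1,307.53 × 210.981004
FV = $275,863.99

FV = PMT × ((1+r)^n - 1)/r = $275,863.99


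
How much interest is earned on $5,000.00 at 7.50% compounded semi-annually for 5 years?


Compound interest earned = final amount − principal.
A = P(1 + r/n)^(nt) = $5,000.00 × (1 + 0.075/2)^(2 × 5) = $7,225.22
Interest = A − P = $7,225.22 − $5,000.00 = $2,225.22

Interest = A - P = $2,225.22


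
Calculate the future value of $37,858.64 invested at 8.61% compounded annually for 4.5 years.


Compound interest formula: A = P(1 + r/n)^(nt)
A = $37,858.64 × (1 + 0.0861/1)^(1 × 4.5)
Growth factor: (1 + 0.0861/1)^4.5 = 1.450154
A = $37,858.64 × 1.450154
A = $54,900.86

A = P(1 + r/n)^(nt) = $54,900.86


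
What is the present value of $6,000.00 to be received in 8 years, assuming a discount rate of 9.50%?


Present value formula: PV = FV / (1 + r)^t
PV = $6,000.00 / (1 + 0.095)^8
PV = $6,000.00 / 2.066869
PV = $2,902.94

PV = FV / (1 + r)^t = $2,902.94


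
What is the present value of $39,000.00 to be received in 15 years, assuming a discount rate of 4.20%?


Present value formula: PV = FV / (1 + r)^t
PV = $39,000.00 / (1 + 0.042)^15
PV = $39,000.00 / 1.853599
PV = $21,040.15

PV = FV / (1 + r)^t = $21,040.15


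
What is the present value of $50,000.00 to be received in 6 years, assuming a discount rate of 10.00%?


Present value formula: PV = FV / (1 + r)^t
PV = $50,000.00 / (1 + 0.1)^6
PV = $50,000.00 / 1.771561
PV = $28,223.70

PV = FV / (1 + r)^t = $28,223.70


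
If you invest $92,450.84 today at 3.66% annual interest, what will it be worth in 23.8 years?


Future value formula: FV = PV × (1 + r)^t
FV = $92,450.84 × (1 + 0.0366)^23.8
FV = $92,450.84 × 2.3525923
FV = $217,499.13

FV = PV × (1 + r)^t = $217,499.13


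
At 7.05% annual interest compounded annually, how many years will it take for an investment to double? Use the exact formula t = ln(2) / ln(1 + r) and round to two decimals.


Doubling condition: (1 + r)^t = 2
Take ln of both sides: t × ln(1 + r) = ln(2)
t = ln(2) / ln(1 + r)
t = 0.693147 / 0.068126
t = 10.17

t = ln(2) / ln(1 + r) = 10.17 years


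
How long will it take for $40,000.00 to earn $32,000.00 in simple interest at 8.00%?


Rearrange the simple interest formula for t:
I = P × r × t  ⇒  t = I / (P × r)
t = $32,000.00 / ($40,000.00 × 0.08)
t = 10

t = I/(P×r) = 10 years


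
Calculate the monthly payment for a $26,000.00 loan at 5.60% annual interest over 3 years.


Loan payment formula: PMT = PV × r / (1 − (1 + r)^(−n))
Monthly rate r = 0.056/12 ≈ 0.00466667, n = 36 months
Denominator: 1 − (1 + 0.056/12)^(−36) = 0.154316
PMT = $26,000.00 × (0.056/12) / 0.154316
PMT = $786.27 per month

PMT = PV × r / (1-(1+r)^(-n)) = $786.27/month


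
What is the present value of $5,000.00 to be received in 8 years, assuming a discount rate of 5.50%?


Present value formula: PV = FV / (1 + r)^t
PV = $5,000.00 / (1 + 0.055)^8
PV = $5,000.00 / 1.534687
PV = $3,257.99

PV = FV / (1 + r)^t = $3,257.99


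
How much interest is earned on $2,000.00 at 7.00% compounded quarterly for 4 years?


Compound interest earned = final amount − principal.
A = P(1 + r/n)^(nt) = $2,000.00 × (1 + 0.07/4)^(4 × 4) = $2,639.86
Interest = A − P = $2,639.86 − $2,000.00 = $639.86

Interest = A - P = $639.86


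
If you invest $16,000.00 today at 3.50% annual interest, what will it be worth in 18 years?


Future value formula: FV = PV × (1 + r)^t
FV = $16,000.00 × (1 + 0.035)^18
FV = $16,000.00 × 1.8574892
FV = $29,719.83

FV = PV × (1 + r)^t = $29,719.83


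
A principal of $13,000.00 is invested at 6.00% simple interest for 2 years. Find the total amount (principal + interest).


Total amount formula: A = P(1 + rt) = P + P·r·t
Interest: I = P × r × t = $13,000.00 × 0.06 × 2 = $1,560.00
A = P + I = $13,000.00 + $1,560.00 = $14,560.00

A = P + I = P(1 + rt) = $14,560.00


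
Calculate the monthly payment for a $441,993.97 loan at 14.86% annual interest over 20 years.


Loan payment formula: PMT = PV × r / (1 − (1 + r)^(−n))
Monthly rate r = 0.1486/12 ≈ 0.01238333, n = 240 months
Denominator: 1 − (1 + 0.1486/12)^(−240) = 0.947856
PMT = $441,993.97 × (0.1486/12) / 0.947856
PMT = $5,774.46 per month

PMT = PV × r / (1-(1+r)^(-n)) = $5,774.46/month


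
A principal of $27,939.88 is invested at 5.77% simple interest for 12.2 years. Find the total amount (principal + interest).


Total amount formula: A = P(1 + rt) = P + P·r·t
Interest: I = P × r × t = $27,939.88 × 0.0577 × 12.2 = $19,668.00
A = P + I = $27,939.88 + $19,668.00 = $47,607.88

A = P + I = P(1 + rt) = $47,607.88


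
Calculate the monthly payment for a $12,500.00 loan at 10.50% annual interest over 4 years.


Loan payment formula: PMT = PV × r / (1 − (1 + r)^(−n))
Monthly rate r = 0.105/12 = 0.00875, n = 48 months
Denominator: 1 − (1 + 0.105/12)^(−48) = 0.341752
PMT = $12,500.00 × (0.105/12) / 0.341752
PMT = $320.04 per month

PMT = PV × r / (1-(1+r)^(-n)) = $320.04/month


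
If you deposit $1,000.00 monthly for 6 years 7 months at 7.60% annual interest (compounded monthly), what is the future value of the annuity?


Future value of an ordinary annuity: FV = PMT × ((1 + r)^n − 1) / r
Monthly rate r = 0.076/12 ≈ 0.00633333, n = 79
FV = $1,000.00 × ((1 + 0.076/12)^79 − 1) / (0.076/12)
FV = $1,000.00 × 102.105929
FV = $102,105.93

FV = PMT × ((1+r)^n - 1)/r = $102,105.93


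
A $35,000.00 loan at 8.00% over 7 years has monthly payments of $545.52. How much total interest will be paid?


Total paid over the life of the loan = PMT × n.
Total paid = $545.52 × 84 = $45,823.68
Total interest = total paid − principal = $45,823.68 − $35,000.00 = $10,823.68

Total interest = (PMT × n) - PV = $10,823.68


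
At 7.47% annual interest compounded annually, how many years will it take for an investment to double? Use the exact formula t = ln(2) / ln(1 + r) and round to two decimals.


Doubling condition: (1 + r)^t = 2
Take ln of both sides: t × ln(1 + r) = ln(2)
t = ln(2) / ln(1 + r)
t = 0.693147 / 0.072042
t = 9.62

t = ln(2) / ln(1 + r) = 9.62 years


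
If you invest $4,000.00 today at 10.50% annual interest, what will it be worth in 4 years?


Future value formula: FV = PV × (1 + r)^t
FV = $4,000.00 × (1 + 0.105)^4
FV = $4,000.00 × 1.490902
FV = $5,963.61

FV = PV × (1 + r)^t = $5,963.61


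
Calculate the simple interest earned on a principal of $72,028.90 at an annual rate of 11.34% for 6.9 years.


Simple interest formula: I = P × r × t
I = $72,028.90 × 0.1134 × 6.9
I = $56,359.73

I = P × r × t = $56,359.73


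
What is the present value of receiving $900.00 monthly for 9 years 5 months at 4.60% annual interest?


Present value of an ordinary annuity: PV = PMT × (1 − (1 + r)^(−n)) / r
Monthly rate r = 0.046/12 ≈ 0.00383333, n = 113
PV = $900.00 × (1 − (1 + 0.046/12)^(−113)) / (0.046/12)
PV = $900.00 × 91.567924
PV = $82,411.13

PV = PMT × (1-(1+r)^(-n))/r = $82,411.13


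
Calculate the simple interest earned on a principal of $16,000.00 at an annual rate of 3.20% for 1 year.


Simple interest formula: I = P × r × t
I = $16,000.00 × 0.032 × 1
I = $512.00

I = P × r × t = $512.00


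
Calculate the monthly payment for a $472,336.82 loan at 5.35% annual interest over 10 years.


Loan payment formula: PMT = PV × r / (1 − (1 + r)^(−n))
Monthly rate r = 0.0535/12 ≈ 0.00445833, n = 120 months
Denominator: 1 − (1 + 0.0535/12)^(−120) = 0.413634
PMT = $472,336.82 × (0.0535/12) / 0.413634
PMT = $5,091.06 per month

PMT = PV × r / (1-(1+r)^(-n)) = $5,091.06/month


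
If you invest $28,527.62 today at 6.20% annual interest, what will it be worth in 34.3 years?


Future value formula: FV = PV × (1 + r)^t
FV = $28,527.62 × (1 + 0.062)^34.3
FV = $28,527.62 × 7.8717433
FV = $224,562.10

FV = PV × (1 + r)^t = $224,562.10


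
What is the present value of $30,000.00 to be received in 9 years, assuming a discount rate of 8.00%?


Present value formula: PV = FV / (1 + r)^t
PV = $30,000.00 / (1 + 0.08)^9
PV = $30,000.00 / 1.999005
PV = $15,007.47

PV = FV / (1 + r)^t = $15,007.47


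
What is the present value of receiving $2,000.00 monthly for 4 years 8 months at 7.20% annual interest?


Present value of an ordinary annuity: PV = PMT × (1 − (1 + r)^(−n)) / r
Monthly rate r = 0.072/12 = 0.006, n = 56
PV = $2,000.00 × (1 − (1 + 0.072/12)^(−56)) / (0.072/12)
PV = $2,000.00 × 47.443177
PV = $94,886.35

PV = PMT × (1-(1+r)^(-n))/r = $94,886.35


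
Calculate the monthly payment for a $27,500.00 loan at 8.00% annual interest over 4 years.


Loan payment formula: PMT = PV × r / (1 − (1 + r)^(−n))
Monthly rate r = 0.08/12 ≈ 0.00666667, n = 48 months
Denominator: 1 − (1 + 0.08/12)^(−48) = 0.273079
PMT = $27,500.00 × (0.08/12) / 0.273079
PMT = $671.36 per month

PMT = PV × r / (1-(1+r)^(-n)) = $671.36/month


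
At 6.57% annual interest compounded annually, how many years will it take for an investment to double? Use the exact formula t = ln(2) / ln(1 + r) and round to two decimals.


Doubling condition: (1 + r)^t = 2
Take ln of both sides: t × ln(1 + r) = ln(2)
t = ln(2) / ln(1 + r)
t = 0.693147 / 0.063632
t = 10.89

t = ln(2) / ln(1 + r) = 10.89 years


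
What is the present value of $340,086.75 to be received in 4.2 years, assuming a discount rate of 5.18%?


Present value formula: PV = FV / (1 + r)^t
PV = $340,086.75 / (1 + 0.0518)^4.2
PV = $340,086.75 / 1.236287
PV = $275,087.22

PV = FV / (1 + r)^t = $275,087.22


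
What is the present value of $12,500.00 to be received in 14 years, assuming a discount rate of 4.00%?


Present value formula: PV = FV / (1 + r)^t
PV = $12,500.00 / (1 + 0.04)^14
PV = $12,500.00 / 1.731676
PV = $7,218.44

PV = FV / (1 + r)^t = $7,218.44


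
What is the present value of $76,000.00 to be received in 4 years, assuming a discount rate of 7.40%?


Present value formula: PV = FV / (1 + r)^t
PV = $76,000.00 / (1 + 0.074)^4
PV = $76,000.00 / 1.3305069
PV = $57,121.09

PV = FV / (1 + r)^t = $57,121.09


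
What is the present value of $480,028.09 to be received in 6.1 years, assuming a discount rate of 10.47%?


Present value formula: PV = FV / (1 + r)^t
PV = $480,028.09 / (1 + 0.1047)^6.1
PV = $480,028.09 / 1.8356529
PV = $261,502.65

PV = FV / (1 + r)^t = $261,502.65


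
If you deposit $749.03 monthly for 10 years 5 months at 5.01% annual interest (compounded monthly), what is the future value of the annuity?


Future value of an ordinary annuity: FV = PMT × ((1 + r)^n − 1) / r
Monthly rate r = 0.0501/12 = 0.004175, n = 125
FV = $749.03 × ((1 + 0.0501/12)^125 − 1) / (0.0501/12)
FV = $749.03 × 163.677757
FV = $122,599.55

FV = PMT × ((1+r)^n - 1)/r = $122,599.55


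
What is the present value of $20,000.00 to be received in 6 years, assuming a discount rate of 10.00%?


Present value formula: PV = FV / (1 + r)^t
PV = $20,000.00 / (1 + 0.1)^6
PV = $20,000.00 / 1.771561
PV = $11,289.48

PV = FV / (1 + r)^t = $11,289.48


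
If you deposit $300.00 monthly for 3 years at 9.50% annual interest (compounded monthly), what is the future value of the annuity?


Future value of an ordinary annuity: FV = PMT × ((1 + r)^n − 1) / r
Monthly rate r = 0.095/12 ≈ 0.00791667, n = 36
FV = $300.00 × ((1 + 0.095/12)^36 − 1) / (0.095/12)
FV = $300.00 × 41.465760
FV = $12,439.73

FV = PMT × ((1+r)^n - 1)/r = $12,439.73


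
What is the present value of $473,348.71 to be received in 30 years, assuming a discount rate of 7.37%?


Present value formula: PV = FV / (1 + r)^t
PV = $473,348.71 / (1 + 0.0737)^30
PV = $473,348.71 / 8.442841
PV = $56,065.10

PV = FV / (1 + r)^t = $56,065.10


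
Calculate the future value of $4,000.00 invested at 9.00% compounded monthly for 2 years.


Compound interest formula: A = P(1 + r/n)^(nt)
A = $4,000.00 × (1 + 0.09/12)^(12 × 2)
Growth factor: (1 + 0.09/12)^24 = 1.1964135
A = $4,000.00 × 1.1964135
A = $4,785.65

A = P(1 + r/n)^(nt) = $4,785.65


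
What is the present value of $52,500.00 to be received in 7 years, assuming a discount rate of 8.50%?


Present value formula: PV = FV / (1 + r)^t
PV = $52,500.00 / (1 + 0.085)^7
PV = $52,500.00 / 1.7701422
PV = $29,658.63

PV = FV / (1 + r)^t = $29,658.63


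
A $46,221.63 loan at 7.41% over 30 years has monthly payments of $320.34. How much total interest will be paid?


Total paid over the life of the loan = PMT × n.
Total paid = $320.34 × 360 = $115,322.40
Total interest = total paid − principal = $115,322.40 − $46,221.63 = $69,100.77

Total interest = (PMT × n) - PV = $69,100.77


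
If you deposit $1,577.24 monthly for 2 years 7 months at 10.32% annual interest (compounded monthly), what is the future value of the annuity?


Future value of an ordinary annuity: FV = PMT × ((1 + r)^n − 1) / r
Monthly rate r = 0.1032/12 = 0.0086, n = 31
FV = $1,577.24 × ((1 + 0.1032/12)^31 − 1) / (0.1032/12)
FV = $1,577.24 × 35.3524289
FV = $55,759.26

FV = PMT × ((1+r)^n - 1)/r = $55,759.26


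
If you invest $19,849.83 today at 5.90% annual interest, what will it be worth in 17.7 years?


Future value formula: FV = PV × (1 + r)^t
FV = $19,849.83 × (1 + 0.059)^17.7
FV = $19,849.83 × 2.758408
FV = $54,753.93

FV = PV × (1 + r)^t = $54,753.93


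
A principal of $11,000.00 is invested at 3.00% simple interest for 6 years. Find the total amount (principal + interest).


Total amount formula: A = P(1 + rt) = P + P·r·t
Interest: I = P × r × t = $11,000.00 × 0.03 × 6 = $1,980.00
A = P + I = $11,000.00 + $1,980.00 = $12,980.00

A = P + I = P(1 + rt) = $12,980.00


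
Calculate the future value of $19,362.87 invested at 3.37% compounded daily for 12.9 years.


Compound interest formula: A = P(1 + r/n)^(nt)
A = $19,362.87 × (1 + 0.0337/365)^(365 × 12.9)
Growth factor: (1 + 0.0337/365)^4708.5 = 1.544515
A = $19,362.87 × 1.544515
A = $29,906.24

A = P(1 + r/n)^(nt) = $29,906.24


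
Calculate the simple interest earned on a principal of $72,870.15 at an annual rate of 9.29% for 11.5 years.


Simple interest formula: I = P × r × t
I = $72,870.15 × 0.0929 × 11.5
I = $77,850.82

I = P × r × t = $77,850.82


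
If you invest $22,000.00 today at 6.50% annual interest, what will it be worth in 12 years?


Future value formula: FV = PV × (1 + r)^t
FV = $22,000.00 × (1 + 0.065)^12
FV = $22,000.00 × 2.1290962
FV = $46,840.12

FV = PV × (1 + r)^t = $46,840.12


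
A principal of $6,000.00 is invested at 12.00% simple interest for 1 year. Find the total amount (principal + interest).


Total amount formula: A = P(1 + rt) = P + P·r·t
Interest: I = P × r × t = $6,000.00 × 0.12 × 1 = $720.00
A = P + I = $6,000.00 + $720.00 = $6,720.00

A = P + I = P(1 + rt) = $6,720.00


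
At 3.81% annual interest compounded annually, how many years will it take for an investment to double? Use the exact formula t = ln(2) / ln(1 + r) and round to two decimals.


Doubling condition: (1 + r)^t = 2
Take ln of both sides: t × ln(1 + r) = ln(2)
t = ln(2) / ln(1 + r)
t = 0.693147 / 0.037392
t = 18.54

t = ln(2) / ln(1 + r) = 18.54 years


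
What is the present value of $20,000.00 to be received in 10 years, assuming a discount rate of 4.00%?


Present value formula: PV = FV / (1 + r)^t
PV = $20,000.00 / (1 + 0.04)^10
PV = $20,000.00 / 1.4802443
PV = $13,511.28

PV = FV / (1 + r)^t = $13,511.28


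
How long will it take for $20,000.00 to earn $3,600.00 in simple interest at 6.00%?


Rearrange the simple interest formula for t:
I = P × r × t  ⇒  t = I / (P × r)
t = $3,600.00 / ($20,000.00 × 0.06)
t = 3

t = I/(P×r) = 3 years


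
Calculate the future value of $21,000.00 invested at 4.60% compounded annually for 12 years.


Compound interest formula: A = P(1 + r/n)^(nt)
A = $21,000.00 × (1 + 0.046/1)^(1 × 12)
Growth factor: (1 + 0.046/1)^12 = 1.7154585
A = $21,000.00 × 1.7154585
A = $36,024.63

A = P(1 + r/n)^(nt) = $36,024.63


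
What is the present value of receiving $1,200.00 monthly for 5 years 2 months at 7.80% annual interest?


Present value of an ordinary annuity: PV = PMT × (1 − (1 + r)^(−n)) / r
Monthly rate r = 0.078/12 = 0.0065, n = 62
PV = $1,200.00 × (1 − (1 + 0.078/12)^(−62)) / (0.078/12)
PV = $1,200.00 × 50.894736
PV = $61,073.68

PV = PMT × (1-(1+r)^(-n))/r = $61,073.68


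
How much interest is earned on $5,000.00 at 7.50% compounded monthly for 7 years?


Compound interest earned = final amount − principal.
A = P(1 + r/n)^(nt) = $5,000.00 × (1 + 0.075/12)^(12 × 7) = $8,438.50
Interest = A − P = $8,438.50 − $5,000.00 = $3,438.50

Interest = A - P = $3,438.50


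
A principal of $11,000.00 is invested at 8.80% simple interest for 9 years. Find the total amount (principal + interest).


Total amount formula: A = P(1 + rt) = P + P·r·t
Interest: I = P × r × t = $11,000.00 × 0.088 × 9 = $8,712.00
A = P + I = $11,000.00 + $8,712.00 = $19,712.00

A = P + I = P(1 + rt) = $19,712.00


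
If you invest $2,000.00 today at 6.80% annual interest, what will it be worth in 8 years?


Future value formula: FV = PV × (1 + r)^t
FV = $2,000.00 × (1 + 0.068)^8
FV = $2,000.00 × 1.692661
FV = $3,385.32

FV = PV × (1 + r)^t = $3,385.32


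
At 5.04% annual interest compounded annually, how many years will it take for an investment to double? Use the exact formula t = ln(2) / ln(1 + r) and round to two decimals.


Doubling condition: (1 + r)^t = 2
Take ln of both sides: t × ln(1 + r) = ln(2)
t = ln(2) / ln(1 + r)
t = 0.693147 / 0.049171
t = 14.10

t = ln(2) / ln(1 + r) = 14.10 years


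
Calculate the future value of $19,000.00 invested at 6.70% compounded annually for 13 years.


Compound interest formula: A = P(1 + r/n)^(nt)
A = $19,000.00 × (1 + 0.067/1)^(1 × 13)
Growth factor: (1 + 0.067/1)^13 = 2.323472
A = $19,000.00 × 2.323472
A = $44,145.97

A = P(1 + r/n)^(nt) = $44,145.97


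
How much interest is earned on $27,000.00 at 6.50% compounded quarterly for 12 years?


Compound interest earned = final amount − principal.
A = P(1 + r/n)^(nt) = $27,000.00 × (1 + 0.065/4)^(4 × 12) = $58,531.62
Interest = A − P = $58,531.62 − $27,000.00 = $31,531.62

Interest = A - P = $31,531.62


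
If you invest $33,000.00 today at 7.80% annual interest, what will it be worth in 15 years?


Future value formula: FV = PV × (1 + r)^t
FV = $33,000.00 × (1 + 0.078)^15
FV = $33,000.00 × 3.0851864
FV = $101,811.15

FV = PV × (1 + r)^t = $101,811.15


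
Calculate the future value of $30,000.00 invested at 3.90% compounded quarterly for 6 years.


Compound interest formula: A = P(1 + r/n)^(nt)
A = $30,000.00 × (1 + 0.039/4)^(4 × 6)
Growth factor: (1 + 0.039/4)^24 = 1.262213
A = $30,000.00 × 1.262213
A = $37,866.39

A = P(1 + r/n)^(nt) = $37,866.39


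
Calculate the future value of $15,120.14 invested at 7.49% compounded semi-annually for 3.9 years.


Compound interest formula: A = P(1 + r/n)^(nt)
A = $15,120.14 × (1 + 0.0749/2)^(2 × 3.9)
Growth factor: (1 + 0.0749/2)^7.8 = 1.332122
A = $15,120.14 × 1.332122
A = $20,141.87

A = P(1 + r/n)^(nt) = $20,141.87


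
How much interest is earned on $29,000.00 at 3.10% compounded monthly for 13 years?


Compound interest earned = final amount − principal.
A = P(1 + r/n)^(nt) = $29,000.00 × (1 + 0.031/12)^(12 × 13) = $43,370.36
Interest = A − P = $43,370.36 − $29,000.00 = $14,370.36

Interest = A - P = $14,370.36


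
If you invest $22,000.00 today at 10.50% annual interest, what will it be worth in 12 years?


Future value formula: FV = PV × (1 + r)^t
FV = $22,000.00 × (1 + 0.105)^12
FV = $22,000.00 × 3.3139606
FV = $72,907.13

FV = PV × (1 + r)^t = $72,907.13


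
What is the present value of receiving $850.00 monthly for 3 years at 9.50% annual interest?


Present value of an ordinary annuity: PV = PMT × (1 − (1 + r)^(−n)) / r
Monthly rate r = 0.095/12 ≈ 0.00791667, n = 36
PV = $850.00 × (1 − (1 + 0.095/12)^(−36)) / (0.095/12)
PV = $850.00 × 31.217856
PV = $26,535.18

PV = PMT × (1-(1+r)^(-n))/r = $26,535.18


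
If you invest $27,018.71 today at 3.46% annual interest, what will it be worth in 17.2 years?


Future value formula: FV = PV × (1 + r)^t
FV = $27,018.71 × (1 + 0.0346)^17.2
FV = $27,018.71 × 1.7950913
FV = $48,501.05

FV = PV × (1 + r)^t = $48,501.05


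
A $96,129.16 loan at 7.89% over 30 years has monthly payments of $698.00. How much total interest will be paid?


Total paid over the life of the loan = PMT × n.
Total paid = $698.00 × 360 = $251,280.00
Total interest = total paid − principal = $251,280.00 − $96,129.16 = $155,150.84

Total interest = (PMT × n) - PV = $155,150.84


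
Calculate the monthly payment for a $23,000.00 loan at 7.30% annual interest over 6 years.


Loan payment formula: PMT = PV × r / (1 − (1 + r)^(−n))
Monthly rate r = 0.073/12 ≈ 0.00608333, n = 72 months
Denominator: 1 − (1 + 0.073/12)^(−72) = 0.353817
PMT = $23,000.00 × (0.073/12) / 0.353817
PMT = $395.45 per month

PMT = PV × r / (1-(1+r)^(-n)) = $395.45/month


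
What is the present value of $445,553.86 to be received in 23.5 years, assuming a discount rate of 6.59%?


Present value formula: PV = FV / (1 + r)^t
PV = $445,553.86 / (1 + 0.0659)^23.5
PV = $445,553.86 / 4.480607
PV = $99,440.51

PV = FV / (1 + r)^t = $99,440.51


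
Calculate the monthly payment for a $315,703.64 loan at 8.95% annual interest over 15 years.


Loan payment formula: PMT = PV × r / (1 − (1 + r)^(−n))
Monthly rate r = 0.0895/12 ≈ 0.00745833, n = 180 months
Denominator: 1 − (1 + 0.0895/12)^(−180) = 0.737504
PMT = $315,703.64 × (0.0895/12) / 0.737504
PMT = $3,192.69 per month

PMT = PV × r / (1-(1+r)^(-n)) = $3,192.69/month


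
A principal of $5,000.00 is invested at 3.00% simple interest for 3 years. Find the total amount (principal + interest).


Total amount formula: A = P(1 + rt) = P + P·r·t
Interest: I = P × r × t = $5,000.00 × 0.03 × 3 = $450.00
A = P + I = $5,000.00 + $450.00 = $5,450.00

A = P + I = P(1 + rt) = $5,450.00


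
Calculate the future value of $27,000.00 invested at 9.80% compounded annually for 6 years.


Compound interest formula: A = P(1 + r/n)^(nt)
A = $27,000.00 × (1 + 0.098/1)^(1 × 6)
Growth factor: (1 + 0.098/1)^6 = 1.7523225
A = $27,000.00 × 1.7523225
A = $47,312.71

A = P(1 + r/n)^(nt) = $47,312.71


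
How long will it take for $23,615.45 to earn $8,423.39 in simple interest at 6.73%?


Rearrange the simple interest formula for t:
I = P × r × t  ⇒  t = I / (P × r)
t = $8,423.39 / ($23,615.45 × 0.0673)
t = 5.3

t = I/(P×r) = 5.3 years


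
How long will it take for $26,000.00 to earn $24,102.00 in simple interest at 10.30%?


Rearrange the simple interest formula for t:
I = P × r × t  ⇒  t = I / (P × r)
t = $24,102.00 / ($26,000.00 × 0.103)
t = 9

t = I/(P×r) = 9 years


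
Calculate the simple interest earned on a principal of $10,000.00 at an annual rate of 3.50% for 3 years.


Simple interest formula: I = P × r × t
I = $10,000.00 × 0.035 × 3
I = $1,050.00

I = P × r × t = $1,050.00


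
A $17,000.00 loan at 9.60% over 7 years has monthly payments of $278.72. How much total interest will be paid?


Total paid over the life of the loan = PMT × n.
Total paid = $278.72 × 84 = $23,412.48
Total interest = total paid − principal = $23,412.48 − $17,000.00 = $6,412.48

Total interest = (PMT × n) - PV = $6,412.48


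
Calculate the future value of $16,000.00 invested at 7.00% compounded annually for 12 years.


Compound interest formula: A = P(1 + r/n)^(nt)
A = $16,000.00 × (1 + 0.07/1)^(1 × 12)
Growth factor: (1 + 0.07/1)^12 = 2.252192
A = $16,000.00 × 2.252192
A = $36,035.07

A = P(1 + r/n)^(nt) = $36,035.07


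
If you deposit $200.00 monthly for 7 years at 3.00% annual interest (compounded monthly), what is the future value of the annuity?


Future value of an ordinary annuity: FV = PMT × ((1 + r)^n − 1) / r
Monthly rate r = 0.03/12 = 0.0025, n = 84
FV = $200.00 × ((1 + 0.03/12)^84 − 1) / (0.03/12)
FV = $200.00 × 93.341920
FV = $18,668.38

FV = PMT × ((1+r)^n - 1)/r = $18,668.38


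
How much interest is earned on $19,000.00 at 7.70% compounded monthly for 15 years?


Compound interest earned = final amount − principal.
A = P(1 + r/n)^(nt) = $19,000.00 × (1 + 0.077/12)^(12 × 15) = $60,084.33
Interest = A − P = $60,084.33 − $19,000.00 = $41,084.33

Interest = A - P = $41,084.33


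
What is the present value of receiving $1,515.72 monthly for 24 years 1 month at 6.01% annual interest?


Present value of an ordinary annuity: PV = PMT × (1 − (1 + r)^(−n)) / r
Monthly rate r = 0.0601/12 ≈ 0.00500833, n = 289
PV = $1,515.72 × (1 − (1 + 0.0601/12)^(−289)) / (0.0601/12)
PV = $1,515.72 × 152.539742
PV = $231,207.54

PV = PMT × (1-(1+r)^(-n))/r = $231,207.54


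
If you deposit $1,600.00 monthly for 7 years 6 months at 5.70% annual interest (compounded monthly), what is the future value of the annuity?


Future value of an ordinary annuity: FV = PMT × ((1 + r)^n − 1) / r
Monthly rate r = 0.057/12 = 0.00475, n = 90
FV = $1,600.00 × ((1 + 0.057/12)^90 − 1) / (0.057/12)
FV = $1,600.00 × 111.972206
FV = $179,155.53

FV = PMT × ((1+r)^n - 1)/r = $179,155.53


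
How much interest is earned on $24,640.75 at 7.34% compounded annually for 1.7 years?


Compound interest earned = final amount − principal.
A = P(1 + r/n)^(nt) = $24,640.75 × (1 + 0.0734/1)^(1 × 1.7) = $27,793.84
Interest = A − P = $27,793.84 − $24,640.75 = $3,153.09

Interest = A - P = $3,153.09


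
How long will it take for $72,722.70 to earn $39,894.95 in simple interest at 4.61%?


Rearrange the simple interest formula for t:
I = P × r × t  ⇒  t = I / (P × r)
t = $39,894.95 / ($72,722.70 × 0.0461)
t = 11.9

t = I/(P×r) = 11.9 years
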